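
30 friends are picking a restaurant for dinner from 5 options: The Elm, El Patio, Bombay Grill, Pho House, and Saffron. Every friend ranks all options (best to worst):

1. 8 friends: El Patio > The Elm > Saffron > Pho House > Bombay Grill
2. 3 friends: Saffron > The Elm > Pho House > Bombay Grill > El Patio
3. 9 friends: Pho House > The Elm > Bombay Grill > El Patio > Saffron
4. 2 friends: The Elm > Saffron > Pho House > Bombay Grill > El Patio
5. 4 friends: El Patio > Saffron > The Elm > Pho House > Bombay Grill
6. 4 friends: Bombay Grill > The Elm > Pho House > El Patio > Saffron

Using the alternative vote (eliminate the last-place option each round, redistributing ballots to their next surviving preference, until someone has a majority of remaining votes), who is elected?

Round 1: The Elm 2, El Patio 12, Bombay Grill 4, Pho House 9, Saffron 3. Eliminate The Elm.
Round 2: El Patio 12, Bombay Grill 4, Pho House 9, Saffron 5. Eliminate Bombay Grill.
Round 3: El Patio 12, Pho House 13, Saffron 5. Eliminate Saffron.
Round 4: El Patio 12, Pho House 18. Pho House has a majority.

Pho House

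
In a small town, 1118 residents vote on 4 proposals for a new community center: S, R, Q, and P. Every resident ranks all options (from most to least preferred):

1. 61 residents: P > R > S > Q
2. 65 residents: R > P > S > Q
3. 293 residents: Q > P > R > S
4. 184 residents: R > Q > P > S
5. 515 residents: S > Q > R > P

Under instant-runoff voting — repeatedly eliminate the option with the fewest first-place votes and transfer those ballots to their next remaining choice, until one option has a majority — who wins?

R

Round 1: S 515, R 249, Q 293, P 61. Eliminate P.
Round 2: S 515, R 310, Q 293. Eliminate Q.
Round 3: S 515, R 603. R has a majority.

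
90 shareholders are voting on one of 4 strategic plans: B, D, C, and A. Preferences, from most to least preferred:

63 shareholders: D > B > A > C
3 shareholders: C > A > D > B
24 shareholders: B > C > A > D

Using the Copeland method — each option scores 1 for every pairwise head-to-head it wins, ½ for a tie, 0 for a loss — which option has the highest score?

D

B: beats C and A; loses to D → score 2.
D: beats B, C, and A → score 3.
C: loses to B, D, and A → score 0.
A: beats C; loses to B and D → score 1.
D has the best pairwise record.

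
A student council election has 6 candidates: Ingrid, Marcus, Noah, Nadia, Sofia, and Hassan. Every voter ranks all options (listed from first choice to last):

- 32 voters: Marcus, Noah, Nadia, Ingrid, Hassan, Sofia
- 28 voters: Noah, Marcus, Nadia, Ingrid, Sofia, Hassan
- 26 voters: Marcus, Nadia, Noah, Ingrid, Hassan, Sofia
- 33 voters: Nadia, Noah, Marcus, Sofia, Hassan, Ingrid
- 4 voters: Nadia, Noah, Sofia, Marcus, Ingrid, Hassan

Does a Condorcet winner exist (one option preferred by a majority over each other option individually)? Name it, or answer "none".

none

Checking pairwise contests:
Marcus beats Ingrid 123–0.
Noah beats Marcus 65–58.
Nadia beats Noah 63–60.
Marcus beats Nadia 86–37.
Ingrid beats Sofia 86–37.
Ingrid beats Hassan 90–33.
Every option loses at least one head-to-head, so there is no Condorcet winner.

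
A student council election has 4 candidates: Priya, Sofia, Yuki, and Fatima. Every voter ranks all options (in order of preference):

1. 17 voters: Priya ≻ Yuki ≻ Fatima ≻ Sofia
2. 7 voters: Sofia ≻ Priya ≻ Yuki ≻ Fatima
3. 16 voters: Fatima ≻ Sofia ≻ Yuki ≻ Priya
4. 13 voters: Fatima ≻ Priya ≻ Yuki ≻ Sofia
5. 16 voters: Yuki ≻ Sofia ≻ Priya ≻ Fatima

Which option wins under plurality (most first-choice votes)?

Fatima

First-place votes: Priya 17, Sofia 7, Yuki 16, Fatima 29.
Fatima has the most first-place votes.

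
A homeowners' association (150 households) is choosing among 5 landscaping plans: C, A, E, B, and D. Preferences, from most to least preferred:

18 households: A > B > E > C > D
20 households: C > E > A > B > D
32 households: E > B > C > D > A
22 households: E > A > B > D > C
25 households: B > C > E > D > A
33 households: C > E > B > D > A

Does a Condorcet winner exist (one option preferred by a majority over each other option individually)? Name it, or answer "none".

none

Checking pairwise contests:
B beats C 97–53.
C beats A 110–40.
C beats E 78–72.
E beats B 107–43.
C beats D 128–22.
Every option loses at least one head-to-head, so there is no Condorcet winner.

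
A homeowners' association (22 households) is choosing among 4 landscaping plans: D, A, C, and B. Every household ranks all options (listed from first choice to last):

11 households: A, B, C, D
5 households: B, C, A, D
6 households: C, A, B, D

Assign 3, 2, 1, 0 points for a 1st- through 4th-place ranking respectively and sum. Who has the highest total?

A

D: 11·0 + 5·0 + 6·0 = 0
A: 11·3 + 5·1 + 6·2 = 50
C: 11·1 + 5·2 + 6·3 = 39
B: 11·2 + 5·3 + 6·1 = 43
A has the highest Borda score (50).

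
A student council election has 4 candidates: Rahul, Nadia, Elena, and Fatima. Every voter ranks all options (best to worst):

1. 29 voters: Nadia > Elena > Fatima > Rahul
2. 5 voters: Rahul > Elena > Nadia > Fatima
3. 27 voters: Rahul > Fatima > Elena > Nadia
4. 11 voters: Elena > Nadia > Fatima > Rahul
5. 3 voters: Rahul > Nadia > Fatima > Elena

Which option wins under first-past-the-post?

First-place votes: Rahul 35, Nadia 29, Elena 11, Fatima 0.
Rahul has the most first-place votes.

Rahul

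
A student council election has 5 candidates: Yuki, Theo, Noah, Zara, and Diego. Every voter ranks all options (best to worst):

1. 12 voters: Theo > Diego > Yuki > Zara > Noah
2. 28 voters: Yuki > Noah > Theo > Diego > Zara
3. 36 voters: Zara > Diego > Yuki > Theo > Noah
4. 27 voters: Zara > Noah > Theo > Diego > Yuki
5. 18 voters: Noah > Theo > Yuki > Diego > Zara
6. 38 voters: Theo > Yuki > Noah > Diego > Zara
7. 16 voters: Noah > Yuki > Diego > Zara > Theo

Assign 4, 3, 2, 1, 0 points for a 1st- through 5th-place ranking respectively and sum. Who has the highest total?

Yuki

Yuki: 12·2 + 28·4 + 36·2 + 27·0 + 18·2 + 38·3 + 16·3 = 406
Theo: 12·4 + 28·2 + 36·1 + 27·2 + 18·3 + 38·4 + 16·0 = 400
Noah: 12·0 + 28·3 + 36·0 + 27·3 + 18·4 + 38·2 + 16·4 = 377
Zara: 12·1 + 28·0 + 36·4 + 27·4 + 18·0 + 38·0 + 16·1 = 280
Diego: 12·3 + 28·1 + 36·3 + 27·1 + 18·1 + 38·1 + 16·2 = 287
Yuki has the highest Borda score (406).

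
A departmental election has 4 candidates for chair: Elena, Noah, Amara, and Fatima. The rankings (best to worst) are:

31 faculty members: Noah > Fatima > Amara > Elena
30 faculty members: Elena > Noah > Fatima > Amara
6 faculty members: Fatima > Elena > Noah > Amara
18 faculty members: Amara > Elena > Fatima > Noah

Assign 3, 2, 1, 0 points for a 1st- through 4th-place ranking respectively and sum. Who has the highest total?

Elena: 31·0 + 30·3 + 6·2 + 18·2 = 138
Noah: 31·3 + 30·2 + 6·1 + 18·0 = 159
Amara: 31·1 + 30·0 + 6·0 + 18·3 = 85
Fatima: 31·2 + 30·1 + 6·3 + 18·1 = 128
Noah has the highest Borda score (159).

Noah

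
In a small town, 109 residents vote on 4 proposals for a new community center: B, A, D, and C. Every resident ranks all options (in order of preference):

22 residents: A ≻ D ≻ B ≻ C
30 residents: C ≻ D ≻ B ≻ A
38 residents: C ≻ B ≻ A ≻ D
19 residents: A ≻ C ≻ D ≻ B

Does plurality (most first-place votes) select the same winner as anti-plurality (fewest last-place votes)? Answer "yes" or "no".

Plurality — first-place votes: B 0, A 41, D 0, C 68. Winner: C.
Anti-plurality — last-place votes: B 19, A 30, D 38, C 22. Winner: B.
The two methods disagree.

no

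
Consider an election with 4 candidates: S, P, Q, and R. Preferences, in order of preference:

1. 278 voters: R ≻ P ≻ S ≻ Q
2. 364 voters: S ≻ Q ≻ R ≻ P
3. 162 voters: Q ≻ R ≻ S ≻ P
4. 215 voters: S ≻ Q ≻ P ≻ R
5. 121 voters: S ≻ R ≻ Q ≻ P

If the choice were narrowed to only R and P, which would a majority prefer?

Voters preferring R to P: 925; preferring P to R: 215.
R wins the head-to-head.

R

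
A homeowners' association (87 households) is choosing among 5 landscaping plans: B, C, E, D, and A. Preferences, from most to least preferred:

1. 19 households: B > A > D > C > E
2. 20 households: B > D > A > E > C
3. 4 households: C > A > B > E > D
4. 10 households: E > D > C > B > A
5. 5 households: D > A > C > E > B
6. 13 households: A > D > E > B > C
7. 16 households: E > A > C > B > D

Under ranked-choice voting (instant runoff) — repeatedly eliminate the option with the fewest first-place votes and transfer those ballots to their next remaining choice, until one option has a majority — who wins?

Round 1: B 39, C 4, E 26, D 5, A 13. Eliminate C.
Round 2: B 39, E 26, D 5, A 17. Eliminate D.
Round 3: B 39, E 26, A 22. Eliminate A.
Round 4: B 43, E 44. E has a majority.

E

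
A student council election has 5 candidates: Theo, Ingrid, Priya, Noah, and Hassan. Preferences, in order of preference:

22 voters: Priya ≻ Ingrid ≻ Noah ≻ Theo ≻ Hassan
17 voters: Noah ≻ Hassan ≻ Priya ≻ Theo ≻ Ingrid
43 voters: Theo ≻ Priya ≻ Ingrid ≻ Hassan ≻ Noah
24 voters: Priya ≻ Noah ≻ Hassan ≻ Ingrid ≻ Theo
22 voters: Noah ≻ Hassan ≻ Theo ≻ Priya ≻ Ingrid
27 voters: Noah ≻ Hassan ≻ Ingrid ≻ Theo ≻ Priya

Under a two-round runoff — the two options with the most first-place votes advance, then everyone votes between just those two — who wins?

Round 1 first-place votes: Theo 43, Ingrid 0, Priya 46, Noah 66, Hassan 0.
Noah and Priya advance.
Runoff: Noah is preferred to Priya by 66 voters; Priya by 89.
Priya wins the runoff.

Priya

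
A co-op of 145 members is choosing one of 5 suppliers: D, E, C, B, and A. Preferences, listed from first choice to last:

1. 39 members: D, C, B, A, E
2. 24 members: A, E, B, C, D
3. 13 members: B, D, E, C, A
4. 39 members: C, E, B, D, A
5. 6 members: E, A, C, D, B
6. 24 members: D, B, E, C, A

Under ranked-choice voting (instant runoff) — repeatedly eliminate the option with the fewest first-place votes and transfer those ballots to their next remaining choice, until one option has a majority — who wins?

Round 1: D 63, E 6, C 39, B 13, A 24. Eliminate E.
Round 2: D 63, C 39, B 13, A 30. Eliminate B.
Round 3: D 76, C 39, A 30. D has a majority.

D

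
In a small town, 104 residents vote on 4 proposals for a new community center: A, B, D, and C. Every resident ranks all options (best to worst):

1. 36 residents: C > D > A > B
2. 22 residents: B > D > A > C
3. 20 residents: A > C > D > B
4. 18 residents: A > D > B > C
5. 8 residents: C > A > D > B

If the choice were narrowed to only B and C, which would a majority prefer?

C

Voters preferring B to C: 40; preferring C to B: 64.
C wins the head-to-head.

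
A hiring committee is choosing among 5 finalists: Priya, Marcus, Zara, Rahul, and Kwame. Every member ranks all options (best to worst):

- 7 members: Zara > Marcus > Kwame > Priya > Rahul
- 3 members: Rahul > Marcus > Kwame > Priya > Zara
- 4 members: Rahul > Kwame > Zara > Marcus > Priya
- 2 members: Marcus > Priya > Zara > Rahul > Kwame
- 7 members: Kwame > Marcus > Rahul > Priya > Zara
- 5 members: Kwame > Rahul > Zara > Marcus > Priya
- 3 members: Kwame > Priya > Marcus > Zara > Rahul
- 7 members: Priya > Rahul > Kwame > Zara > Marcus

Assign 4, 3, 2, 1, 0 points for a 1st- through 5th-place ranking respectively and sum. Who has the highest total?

Priya: 7·1 + 3·1 + 4·0 + 2·3 + 7·1 + 5·0 + 3·3 + 7·4 = 60
Marcus: 7·3 + 3·3 + 4·1 + 2·4 + 7·3 + 5·1 + 3·2 + 7·0 = 74
Zara: 7·4 + 3·0 + 4·2 + 2·2 + 7·0 + 5·2 + 3·1 + 7·1 = 60
Rahul: 7·0 + 3·4 + 4·4 + 2·1 + 7·2 + 5·3 + 3·0 + 7·3 = 80
Kwame: 7·2 + 3·2 + 4·3 + 2·0 + 7·4 + 5·4 + 3·4 + 7·2 = 106
Kwame has the highest Borda score (106).

Kwame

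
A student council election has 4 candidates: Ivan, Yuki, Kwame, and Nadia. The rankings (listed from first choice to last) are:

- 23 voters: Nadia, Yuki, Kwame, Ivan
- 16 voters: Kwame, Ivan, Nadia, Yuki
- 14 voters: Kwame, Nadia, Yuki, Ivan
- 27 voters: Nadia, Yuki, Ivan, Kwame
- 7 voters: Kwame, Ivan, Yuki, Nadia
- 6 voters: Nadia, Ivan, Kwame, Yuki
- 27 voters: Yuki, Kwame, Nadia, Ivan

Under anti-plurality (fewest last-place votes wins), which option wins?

Last-place votes: Ivan 64, Yuki 22, Kwame 27, Nadia 7.
Nadia is ranked last by the fewest voters, so Nadia wins.

Nadia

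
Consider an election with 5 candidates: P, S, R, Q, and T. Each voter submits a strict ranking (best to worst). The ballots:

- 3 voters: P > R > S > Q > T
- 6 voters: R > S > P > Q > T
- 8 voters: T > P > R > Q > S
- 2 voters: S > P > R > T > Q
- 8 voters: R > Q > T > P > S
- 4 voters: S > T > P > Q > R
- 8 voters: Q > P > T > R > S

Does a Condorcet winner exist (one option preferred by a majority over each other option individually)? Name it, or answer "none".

none

Checking pairwise contests:
T beats P 20–19.
P beats S 27–12.
P beats R 25–14.
P beats Q 23–16.
Q beats T 25–14.
Every option loses at least one head-to-head, so there is no Condorcet winner.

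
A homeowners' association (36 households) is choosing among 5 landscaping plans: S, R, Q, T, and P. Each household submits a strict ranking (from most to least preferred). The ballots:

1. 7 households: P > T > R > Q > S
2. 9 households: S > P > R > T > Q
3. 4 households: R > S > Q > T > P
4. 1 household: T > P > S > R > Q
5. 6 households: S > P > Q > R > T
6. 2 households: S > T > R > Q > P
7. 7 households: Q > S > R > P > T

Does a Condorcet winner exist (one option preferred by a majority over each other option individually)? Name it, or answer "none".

S vs R: 25–11 for S.
S vs Q: 22–14 for S.
S vs T: 28–8 for S.
S vs P: 28–8 for S.
S beats every other option head-to-head.

S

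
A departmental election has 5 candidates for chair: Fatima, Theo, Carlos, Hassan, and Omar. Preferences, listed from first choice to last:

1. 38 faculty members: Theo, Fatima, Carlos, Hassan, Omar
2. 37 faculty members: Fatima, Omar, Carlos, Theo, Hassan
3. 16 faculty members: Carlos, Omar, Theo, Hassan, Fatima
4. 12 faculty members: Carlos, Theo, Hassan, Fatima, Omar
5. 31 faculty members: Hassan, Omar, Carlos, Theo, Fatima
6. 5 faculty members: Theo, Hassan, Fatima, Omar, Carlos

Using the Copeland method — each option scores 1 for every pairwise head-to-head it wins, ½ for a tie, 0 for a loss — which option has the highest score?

Fatima

Fatima: beats Carlos, Hassan, and Omar; loses to Theo → score 3.
Theo: beats Fatima and Hassan; loses to Carlos and Omar → score 2.
Carlos: beats Theo and Hassan; loses to Fatima and Omar → score 2.
Hassan: beats Omar; loses to Fatima, Theo, and Carlos → score 1.
Omar: beats Theo and Carlos; loses to Fatima and Hassan → score 2.
Fatima has the best pairwise record.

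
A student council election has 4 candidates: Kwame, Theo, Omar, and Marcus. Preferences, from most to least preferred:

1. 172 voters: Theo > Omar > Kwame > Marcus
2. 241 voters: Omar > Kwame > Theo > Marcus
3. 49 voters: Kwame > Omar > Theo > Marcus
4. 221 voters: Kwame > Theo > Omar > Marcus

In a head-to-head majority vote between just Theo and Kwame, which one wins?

Voters preferring Theo to Kwame: 172; preferring Kwame to Theo: 511.
Kwame wins the head-to-head.

Kwame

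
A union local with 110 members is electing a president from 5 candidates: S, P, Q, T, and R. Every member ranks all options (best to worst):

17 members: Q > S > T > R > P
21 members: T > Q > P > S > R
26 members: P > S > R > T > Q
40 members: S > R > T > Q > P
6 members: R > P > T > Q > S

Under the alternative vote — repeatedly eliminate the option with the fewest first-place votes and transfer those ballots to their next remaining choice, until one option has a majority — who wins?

S

Round 1: S 40, P 26, Q 17, T 21, R 6. Eliminate R.
Round 2: S 40, P 32, Q 17, T 21. Eliminate Q.
Round 3: S 57, P 32, T 21. S has a majority.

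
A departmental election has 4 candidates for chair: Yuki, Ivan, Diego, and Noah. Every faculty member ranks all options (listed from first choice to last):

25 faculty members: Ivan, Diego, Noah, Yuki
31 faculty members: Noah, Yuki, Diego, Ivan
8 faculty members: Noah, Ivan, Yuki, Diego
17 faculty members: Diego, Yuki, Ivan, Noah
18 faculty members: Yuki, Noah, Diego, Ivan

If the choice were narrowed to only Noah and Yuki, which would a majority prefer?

Noah

Voters preferring Noah to Yuki: 64; preferring Yuki to Noah: 35.
Noah wins the head-to-head.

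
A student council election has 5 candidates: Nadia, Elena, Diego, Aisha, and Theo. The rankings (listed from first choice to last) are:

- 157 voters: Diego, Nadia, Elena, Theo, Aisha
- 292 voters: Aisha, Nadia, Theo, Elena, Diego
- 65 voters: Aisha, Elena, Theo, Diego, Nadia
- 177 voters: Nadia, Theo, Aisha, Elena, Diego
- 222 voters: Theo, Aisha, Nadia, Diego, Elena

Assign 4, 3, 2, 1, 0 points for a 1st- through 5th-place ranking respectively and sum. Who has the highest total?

Nadia: 157·3 + 292·3 + 65·0 + 177·4 + 222·2 = 2499
Elena: 157·2 + 292·1 + 65·3 + 177·1 + 222·0 = 978
Diego: 157·4 + 292·0 + 65·1 + 177·0 + 222·1 = 915
Aisha: 157·0 + 292·4 + 65·4 + 177·2 + 222·3 = 2448
Theo: 157·1 + 292·2 + 65·2 + 177·3 + 222·4 = 2290
Nadia has the highest Borda score (2499).

Nadia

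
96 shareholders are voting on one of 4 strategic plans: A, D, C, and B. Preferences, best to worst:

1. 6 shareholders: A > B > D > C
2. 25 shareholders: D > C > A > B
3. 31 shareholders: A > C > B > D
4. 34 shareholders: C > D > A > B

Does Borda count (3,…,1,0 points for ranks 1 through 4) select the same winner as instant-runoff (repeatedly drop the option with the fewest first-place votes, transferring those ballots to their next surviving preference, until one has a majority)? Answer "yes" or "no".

yes

Borda — scores: A 170, D 149, C 214, B 43. Winner: C.
Instant-runoff — R1 A 37, D 25, C 34, B 0 (B out); R2 A 37, D 25, C 34 (D out); R3 A 37, C 59 (C winner). Winner: C.
The two methods agree.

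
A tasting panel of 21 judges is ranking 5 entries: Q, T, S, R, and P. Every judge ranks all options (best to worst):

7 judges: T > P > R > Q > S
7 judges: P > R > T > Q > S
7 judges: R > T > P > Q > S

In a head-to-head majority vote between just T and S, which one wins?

Voters preferring T to S: 21; preferring S to T: 0.
T wins the head-to-head.

T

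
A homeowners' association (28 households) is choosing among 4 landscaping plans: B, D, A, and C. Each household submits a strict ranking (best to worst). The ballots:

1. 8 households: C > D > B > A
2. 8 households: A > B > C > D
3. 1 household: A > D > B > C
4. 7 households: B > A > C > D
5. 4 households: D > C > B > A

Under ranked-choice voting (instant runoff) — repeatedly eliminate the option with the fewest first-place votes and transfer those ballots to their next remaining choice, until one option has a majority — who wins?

A

Round 1: B 7, D 4, A 9, C 8. Eliminate D.
Round 2: B 7, A 9, C 12. Eliminate B.
Round 3: A 16, C 12. A has a majority.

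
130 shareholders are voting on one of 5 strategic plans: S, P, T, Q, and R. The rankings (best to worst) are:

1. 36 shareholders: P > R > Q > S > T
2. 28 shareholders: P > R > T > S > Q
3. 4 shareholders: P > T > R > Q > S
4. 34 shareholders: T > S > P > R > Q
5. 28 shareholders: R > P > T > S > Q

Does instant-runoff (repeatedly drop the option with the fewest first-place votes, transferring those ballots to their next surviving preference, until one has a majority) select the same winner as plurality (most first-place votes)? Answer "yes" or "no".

yes

Instant-runoff — R1 S 0, P 68, T 34, Q 0, R 28 (P winner). Winner: P.
Plurality — first-place votes: S 0, P 68, T 34, Q 0, R 28. Winner: P.
The two methods agree.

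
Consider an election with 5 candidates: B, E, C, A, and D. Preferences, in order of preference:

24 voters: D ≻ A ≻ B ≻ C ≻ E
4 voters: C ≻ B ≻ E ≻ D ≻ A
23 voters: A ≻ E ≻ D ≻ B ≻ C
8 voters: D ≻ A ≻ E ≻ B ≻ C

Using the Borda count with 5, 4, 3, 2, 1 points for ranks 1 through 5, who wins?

A

B: 24·3 + 4·4 + 23·2 + 8·2 = 150
E: 24·1 + 4·3 + 23·4 + 8·3 = 152
C: 24·2 + 4·5 + 23·1 + 8·1 = 99
A: 24·4 + 4·1 + 23·5 + 8·4 = 247
D: 24·5 + 4·2 + 23·3 + 8·5 = 237
A has the highest Borda score (247).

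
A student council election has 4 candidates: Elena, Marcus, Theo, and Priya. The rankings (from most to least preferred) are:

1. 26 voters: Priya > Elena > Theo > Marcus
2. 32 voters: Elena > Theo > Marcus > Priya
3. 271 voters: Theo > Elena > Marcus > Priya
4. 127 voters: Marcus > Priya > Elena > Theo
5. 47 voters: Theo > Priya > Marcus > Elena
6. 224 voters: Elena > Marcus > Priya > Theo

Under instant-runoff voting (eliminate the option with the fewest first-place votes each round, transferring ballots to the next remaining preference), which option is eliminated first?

Round 1: Elena 256, Marcus 127, Theo 318, Priya 26. Eliminate Priya.

Priya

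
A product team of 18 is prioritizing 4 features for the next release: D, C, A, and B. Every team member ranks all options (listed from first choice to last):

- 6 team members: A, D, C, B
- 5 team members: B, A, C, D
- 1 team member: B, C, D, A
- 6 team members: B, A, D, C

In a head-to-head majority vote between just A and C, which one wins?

Voters preferring A to C: 17; preferring C to A: 1.
A wins the head-to-head.

A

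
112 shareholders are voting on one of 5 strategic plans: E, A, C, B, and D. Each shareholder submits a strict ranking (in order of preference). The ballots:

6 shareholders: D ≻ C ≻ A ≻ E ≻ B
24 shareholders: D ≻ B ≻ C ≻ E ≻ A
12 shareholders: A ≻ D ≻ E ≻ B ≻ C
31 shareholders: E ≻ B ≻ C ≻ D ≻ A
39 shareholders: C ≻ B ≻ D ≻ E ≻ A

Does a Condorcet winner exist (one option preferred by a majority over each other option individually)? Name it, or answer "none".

B

B vs E: 63–49 for B.
B vs A: 94–18 for B.
B vs C: 67–45 for B.
B vs D: 70–42 for B.
B beats every other option head-to-head.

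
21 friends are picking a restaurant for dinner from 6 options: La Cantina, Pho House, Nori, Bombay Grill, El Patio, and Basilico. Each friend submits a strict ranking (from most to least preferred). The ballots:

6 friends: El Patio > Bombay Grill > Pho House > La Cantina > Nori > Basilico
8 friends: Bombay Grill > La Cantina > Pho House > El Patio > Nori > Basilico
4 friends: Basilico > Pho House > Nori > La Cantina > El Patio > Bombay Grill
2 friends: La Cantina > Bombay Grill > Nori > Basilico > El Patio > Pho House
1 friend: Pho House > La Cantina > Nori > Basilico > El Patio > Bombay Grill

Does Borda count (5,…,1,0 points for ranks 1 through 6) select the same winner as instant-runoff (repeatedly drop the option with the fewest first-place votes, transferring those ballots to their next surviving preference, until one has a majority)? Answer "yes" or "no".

Borda — scores: La Cantina 66, Pho House 63, Nori 35, Bombay Grill 72, El Patio 53, Basilico 26. Winner: Bombay Grill.
Instant-runoff — R1 La Cantina 2, Pho House 1, Nori 0, Bombay Grill 8, El Patio 6, Basilico 4 (Nori out); R2 La Cantina 2, Pho House 1, Bombay Grill 8, El Patio 6, Basilico 4 (Pho House out); R3 La Cantina 3, Bombay Grill 8, El Patio 6, Basilico 4 (La Cantina out); R4 Bombay Grill 10, El Patio 6, Basilico 5 (Basilico out); R5 Bombay Grill 10, El Patio 11 (El Patio winner). Winner: El Patio.
The two methods disagree.

no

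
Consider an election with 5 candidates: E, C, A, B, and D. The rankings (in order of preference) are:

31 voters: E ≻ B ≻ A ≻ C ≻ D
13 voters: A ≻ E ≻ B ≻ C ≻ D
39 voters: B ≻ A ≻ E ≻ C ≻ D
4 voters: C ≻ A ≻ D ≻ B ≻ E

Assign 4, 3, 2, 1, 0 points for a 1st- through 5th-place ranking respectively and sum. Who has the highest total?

E: 31·4 + 13·3 + 39·2 + 4·0 = 241
C: 31·1 + 13·1 + 39·1 + 4·4 = 99
A: 31·2 + 13·4 + 39·3 + 4·3 = 243
B: 31·3 + 13·2 + 39·4 + 4·1 = 279
D: 31·0 + 13·0 + 39·0 + 4·2 = 8
B has the highest Borda score (279).

B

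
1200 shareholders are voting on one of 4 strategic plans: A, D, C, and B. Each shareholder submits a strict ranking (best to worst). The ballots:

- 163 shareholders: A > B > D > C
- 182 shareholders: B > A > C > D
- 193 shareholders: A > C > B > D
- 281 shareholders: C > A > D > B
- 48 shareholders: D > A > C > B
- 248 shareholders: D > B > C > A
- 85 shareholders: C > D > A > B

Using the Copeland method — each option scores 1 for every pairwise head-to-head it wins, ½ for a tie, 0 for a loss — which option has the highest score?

A: beats D and B; loses to C → score 2.
D: beats B; loses to A and C → score 1.
C: beats A, D, and B → score 3.
B: loses to A, D, and C → score 0.
C has the best pairwise record.

C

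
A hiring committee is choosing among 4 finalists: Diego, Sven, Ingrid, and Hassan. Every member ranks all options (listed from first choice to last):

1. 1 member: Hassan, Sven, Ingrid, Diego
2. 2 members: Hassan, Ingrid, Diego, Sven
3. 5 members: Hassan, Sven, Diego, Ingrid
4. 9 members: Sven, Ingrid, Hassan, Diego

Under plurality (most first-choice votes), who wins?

First-place votes: Diego 0, Sven 9, Ingrid 0, Hassan 8.
Sven has the most first-place votes.

Sven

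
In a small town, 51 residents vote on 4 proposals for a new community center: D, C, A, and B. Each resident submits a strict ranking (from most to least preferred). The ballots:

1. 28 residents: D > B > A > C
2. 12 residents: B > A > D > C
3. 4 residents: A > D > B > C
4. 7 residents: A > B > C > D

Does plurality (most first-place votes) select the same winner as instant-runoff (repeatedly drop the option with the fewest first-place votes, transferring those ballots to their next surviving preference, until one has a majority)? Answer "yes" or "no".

yes

Plurality — first-place votes: D 28, C 0, A 11, B 12. Winner: D.
Instant-runoff — R1 D 28, C 0, A 11, B 12 (D winner). Winner: D.
The two methods agree.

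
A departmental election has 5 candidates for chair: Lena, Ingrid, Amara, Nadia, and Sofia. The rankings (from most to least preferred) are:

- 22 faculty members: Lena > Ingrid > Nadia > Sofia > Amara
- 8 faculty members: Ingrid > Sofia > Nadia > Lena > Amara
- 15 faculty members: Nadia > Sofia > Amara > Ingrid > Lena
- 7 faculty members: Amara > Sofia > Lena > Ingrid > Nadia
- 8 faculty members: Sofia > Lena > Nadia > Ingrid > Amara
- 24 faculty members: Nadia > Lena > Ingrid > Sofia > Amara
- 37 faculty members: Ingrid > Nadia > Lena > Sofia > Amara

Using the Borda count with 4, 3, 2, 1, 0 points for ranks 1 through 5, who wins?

Lena: 22·4 + 8·1 + 15·0 + 7·2 + 8·3 + 24·3 + 37·2 = 280
Ingrid: 22·3 + 8·4 + 15·1 + 7·1 + 8·1 + 24·2 + 37·4 = 324
Amara: 22·0 + 8·0 + 15·2 + 7·4 + 8·0 + 24·0 + 37·0 = 58
Nadia: 22·2 + 8·2 + 15·4 + 7·0 + 8·2 + 24·4 + 37·3 = 343
Sofia: 22·1 + 8·3 + 15·3 + 7·3 + 8·4 + 24·1 + 37·1 = 205
Nadia has the highest Borda score (343).

Nadia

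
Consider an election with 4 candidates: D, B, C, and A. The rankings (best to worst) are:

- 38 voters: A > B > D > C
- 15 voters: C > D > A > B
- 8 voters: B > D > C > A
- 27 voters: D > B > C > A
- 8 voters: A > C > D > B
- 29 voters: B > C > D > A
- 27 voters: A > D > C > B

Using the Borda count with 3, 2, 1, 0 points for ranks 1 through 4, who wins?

D: 38·1 + 15·2 + 8·2 + 27·3 + 8·1 + 29·1 + 27·2 = 256
B: 38·2 + 15·0 + 8·3 + 27·2 + 8·0 + 29·3 + 27·0 = 241
C: 38·0 + 15·3 + 8·1 + 27·1 + 8·2 + 29·2 + 27·1 = 181
A: 38·3 + 15·1 + 8·0 + 27·0 + 8·3 + 29·0 + 27·3 = 234
D has the highest Borda score (256).

D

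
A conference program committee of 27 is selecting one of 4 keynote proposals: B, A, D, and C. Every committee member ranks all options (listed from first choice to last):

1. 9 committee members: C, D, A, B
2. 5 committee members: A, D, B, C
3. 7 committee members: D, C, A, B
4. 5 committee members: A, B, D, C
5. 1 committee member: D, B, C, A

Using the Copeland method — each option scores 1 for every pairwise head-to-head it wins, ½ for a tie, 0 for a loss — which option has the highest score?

D

B: loses to A, D, and C → score 0.
A: beats B; loses to D and C → score 1.
D: beats B, A, and C → score 3.
C: beats B and A; loses to D → score 2.
D has the best pairwise record.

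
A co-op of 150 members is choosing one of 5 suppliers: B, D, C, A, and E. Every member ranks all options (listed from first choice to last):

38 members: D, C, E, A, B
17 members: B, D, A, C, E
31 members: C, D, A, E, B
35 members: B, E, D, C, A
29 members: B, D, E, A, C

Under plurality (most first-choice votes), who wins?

First-place votes: B 81, D 38, C 31, A 0, E 0.
B has the most first-place votes.

B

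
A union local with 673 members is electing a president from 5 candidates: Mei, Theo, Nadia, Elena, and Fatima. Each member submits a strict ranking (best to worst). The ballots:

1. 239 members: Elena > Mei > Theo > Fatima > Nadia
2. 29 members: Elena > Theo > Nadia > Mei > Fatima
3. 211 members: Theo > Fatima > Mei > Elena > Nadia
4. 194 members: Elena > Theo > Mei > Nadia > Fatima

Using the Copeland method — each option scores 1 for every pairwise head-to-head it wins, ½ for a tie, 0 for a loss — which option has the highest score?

Mei: beats Nadia and Fatima; loses to Theo and Elena → score 2.
Theo: beats Mei, Nadia, and Fatima; loses to Elena → score 3.
Nadia: loses to Mei, Theo, Elena, and Fatima → score 0.
Elena: beats Mei, Theo, Nadia, and Fatima → score 4.
Fatima: beats Nadia; loses to Mei, Theo, and Elena → score 1.
Elena has the best pairwise record.

Elena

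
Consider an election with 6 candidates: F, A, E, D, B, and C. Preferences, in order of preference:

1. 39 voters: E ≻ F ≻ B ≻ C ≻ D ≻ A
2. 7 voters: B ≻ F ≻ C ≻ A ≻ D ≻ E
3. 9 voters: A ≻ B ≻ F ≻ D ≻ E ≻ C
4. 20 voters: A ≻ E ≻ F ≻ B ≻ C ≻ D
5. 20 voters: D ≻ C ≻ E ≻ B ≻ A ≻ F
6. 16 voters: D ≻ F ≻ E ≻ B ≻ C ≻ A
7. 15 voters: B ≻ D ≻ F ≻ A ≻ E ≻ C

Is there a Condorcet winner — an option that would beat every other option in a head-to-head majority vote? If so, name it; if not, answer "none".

Checking pairwise contests:
E beats F 79–47.
F beats A 77–49.
D beats E 67–59.
F beats D 75–51.
F beats B 75–51.
F beats C 106–20.
Every option loses at least one head-to-head, so there is no Condorcet winner.

none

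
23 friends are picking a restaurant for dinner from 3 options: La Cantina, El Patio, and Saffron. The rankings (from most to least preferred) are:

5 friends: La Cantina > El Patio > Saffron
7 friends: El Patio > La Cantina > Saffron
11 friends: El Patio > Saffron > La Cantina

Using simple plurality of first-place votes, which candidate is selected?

First-place votes: La Cantina 5, El Patio 18, Saffron 0.
El Patio has the most first-place votes.

El Patio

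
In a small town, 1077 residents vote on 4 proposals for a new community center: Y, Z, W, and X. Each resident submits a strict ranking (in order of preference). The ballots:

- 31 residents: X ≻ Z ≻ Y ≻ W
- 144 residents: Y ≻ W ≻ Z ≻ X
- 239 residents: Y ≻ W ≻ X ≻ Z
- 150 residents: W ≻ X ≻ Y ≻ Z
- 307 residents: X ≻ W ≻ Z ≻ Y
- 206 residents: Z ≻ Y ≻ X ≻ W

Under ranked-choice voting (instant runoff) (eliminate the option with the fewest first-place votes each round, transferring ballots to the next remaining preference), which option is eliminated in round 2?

Z

Round 1: Y 383, Z 206, W 150, X 338. Eliminate W.
Round 2: Y 383, Z 206, X 488. Eliminate Z.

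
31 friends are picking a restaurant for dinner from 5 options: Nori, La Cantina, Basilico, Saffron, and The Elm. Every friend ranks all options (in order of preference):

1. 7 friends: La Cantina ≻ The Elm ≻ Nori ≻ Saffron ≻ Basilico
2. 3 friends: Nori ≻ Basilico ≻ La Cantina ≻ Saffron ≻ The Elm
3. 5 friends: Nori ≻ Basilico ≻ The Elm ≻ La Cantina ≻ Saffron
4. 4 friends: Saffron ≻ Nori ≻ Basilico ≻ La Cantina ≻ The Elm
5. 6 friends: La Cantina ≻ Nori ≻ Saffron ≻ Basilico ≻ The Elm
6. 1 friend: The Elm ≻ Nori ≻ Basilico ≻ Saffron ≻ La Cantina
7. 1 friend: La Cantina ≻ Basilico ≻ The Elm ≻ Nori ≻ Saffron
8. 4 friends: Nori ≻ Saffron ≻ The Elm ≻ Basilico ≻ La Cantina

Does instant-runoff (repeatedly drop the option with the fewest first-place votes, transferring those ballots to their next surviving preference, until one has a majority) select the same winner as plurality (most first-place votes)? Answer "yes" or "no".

Instant-runoff — R1 Nori 12, La Cantina 14, Basilico 0, Saffron 4, The Elm 1 (Basilico out); R2 Nori 12, La Cantina 14, Saffron 4, The Elm 1 (The Elm out); R3 Nori 13, La Cantina 14, Saffron 4 (Saffron out); R4 Nori 17, La Cantina 14 (Nori winner). Winner: Nori.
Plurality — first-place votes: Nori 12, La Cantina 14, Basilico 0, Saffron 4, The Elm 1. Winner: La Cantina.
The two methods disagree.

no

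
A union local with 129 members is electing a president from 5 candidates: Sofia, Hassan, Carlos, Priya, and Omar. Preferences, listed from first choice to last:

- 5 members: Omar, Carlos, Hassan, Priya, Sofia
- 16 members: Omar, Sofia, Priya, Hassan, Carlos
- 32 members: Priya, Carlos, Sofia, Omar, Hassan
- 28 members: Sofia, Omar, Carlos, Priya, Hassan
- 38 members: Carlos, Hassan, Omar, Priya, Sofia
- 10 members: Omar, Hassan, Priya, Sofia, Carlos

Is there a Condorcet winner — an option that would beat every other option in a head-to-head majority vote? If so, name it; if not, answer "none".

Carlos vs Sofia: 75–54 for Carlos.
Carlos vs Hassan: 103–26 for Carlos.
Carlos vs Priya: 71–58 for Carlos.
Carlos vs Omar: 70–59 for Carlos.
Carlos beats every other option head-to-head.

Carlos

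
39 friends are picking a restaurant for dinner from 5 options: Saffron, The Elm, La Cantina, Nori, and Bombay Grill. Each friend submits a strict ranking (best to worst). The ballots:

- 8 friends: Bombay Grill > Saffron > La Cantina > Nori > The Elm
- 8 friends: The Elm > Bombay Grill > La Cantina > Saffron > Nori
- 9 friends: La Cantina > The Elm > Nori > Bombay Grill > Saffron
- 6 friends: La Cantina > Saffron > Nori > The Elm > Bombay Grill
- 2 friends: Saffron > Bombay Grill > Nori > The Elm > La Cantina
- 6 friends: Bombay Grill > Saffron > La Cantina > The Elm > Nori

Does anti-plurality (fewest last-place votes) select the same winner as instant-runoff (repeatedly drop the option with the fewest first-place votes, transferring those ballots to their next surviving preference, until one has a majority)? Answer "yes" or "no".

Anti-plurality — last-place votes: Saffron 9, The Elm 8, La Cantina 2, Nori 14, Bombay Grill 6. Winner: La Cantina.
Instant-runoff — R1 Saffron 2, The Elm 8, La Cantina 15, Nori 0, Bombay Grill 14 (Nori out); R2 Saffron 2, The Elm 8, La Cantina 15, Bombay Grill 14 (Saffron out); R3 The Elm 8, La Cantina 15, Bombay Grill 16 (The Elm out); R4 La Cantina 15, Bombay Grill 24 (Bombay Grill winner). Winner: Bombay Grill.
The two methods disagree.

no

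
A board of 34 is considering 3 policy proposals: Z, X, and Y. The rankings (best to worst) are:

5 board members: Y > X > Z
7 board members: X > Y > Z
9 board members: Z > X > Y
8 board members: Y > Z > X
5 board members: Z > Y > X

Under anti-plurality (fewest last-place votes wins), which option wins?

Y

Last-place votes: Z 12, X 13, Y 9.
Y is ranked last by the fewest voters, so Y wins.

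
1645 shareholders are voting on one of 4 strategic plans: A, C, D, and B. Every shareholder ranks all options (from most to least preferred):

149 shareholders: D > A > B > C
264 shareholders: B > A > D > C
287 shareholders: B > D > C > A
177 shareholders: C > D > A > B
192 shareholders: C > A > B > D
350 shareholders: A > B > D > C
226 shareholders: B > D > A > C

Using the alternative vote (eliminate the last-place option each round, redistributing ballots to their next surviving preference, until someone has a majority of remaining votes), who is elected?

Round 1: A 350, C 369, D 149, B 777. Eliminate D.
Round 2: A 499, C 369, B 777. Eliminate C.
Round 3: A 868, B 777. A has a majority.

A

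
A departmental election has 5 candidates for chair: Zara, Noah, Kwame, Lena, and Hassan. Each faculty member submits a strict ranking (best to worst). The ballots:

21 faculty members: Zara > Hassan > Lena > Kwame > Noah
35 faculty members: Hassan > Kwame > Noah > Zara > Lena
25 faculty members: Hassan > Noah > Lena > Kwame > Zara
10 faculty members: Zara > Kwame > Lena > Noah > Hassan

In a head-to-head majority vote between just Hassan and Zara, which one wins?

Voters preferring Hassan to Zara: 60; preferring Zara to Hassan: 31.
Hassan wins the head-to-head.

Hassan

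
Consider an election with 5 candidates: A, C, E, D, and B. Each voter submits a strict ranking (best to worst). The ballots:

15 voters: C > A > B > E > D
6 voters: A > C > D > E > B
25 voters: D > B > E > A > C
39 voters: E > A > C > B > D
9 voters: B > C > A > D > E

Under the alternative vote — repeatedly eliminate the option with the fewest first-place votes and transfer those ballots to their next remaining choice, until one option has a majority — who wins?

Round 1: A 6, C 15, E 39, D 25, B 9. Eliminate A.
Round 2: C 21, E 39, D 25, B 9. Eliminate B.
Round 3: C 30, E 39, D 25. Eliminate D.
Round 4: C 30, E 64. E has a majority.

E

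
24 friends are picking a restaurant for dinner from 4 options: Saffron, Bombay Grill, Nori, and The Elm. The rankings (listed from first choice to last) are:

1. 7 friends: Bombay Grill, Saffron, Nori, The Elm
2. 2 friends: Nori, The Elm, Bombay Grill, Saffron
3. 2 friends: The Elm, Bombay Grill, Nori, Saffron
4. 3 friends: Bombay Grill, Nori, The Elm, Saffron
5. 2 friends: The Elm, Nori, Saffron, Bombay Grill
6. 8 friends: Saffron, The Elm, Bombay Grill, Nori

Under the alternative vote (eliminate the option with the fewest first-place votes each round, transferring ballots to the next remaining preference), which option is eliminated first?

Nori

Round 1: Saffron 8, Bombay Grill 10, Nori 2, The Elm 4. Eliminate Nori.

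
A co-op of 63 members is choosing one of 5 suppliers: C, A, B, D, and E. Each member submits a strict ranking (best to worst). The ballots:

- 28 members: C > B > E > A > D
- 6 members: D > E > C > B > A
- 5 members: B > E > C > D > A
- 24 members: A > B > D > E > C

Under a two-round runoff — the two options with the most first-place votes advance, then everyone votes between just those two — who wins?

Round 1 first-place votes: C 28, A 24, B 5, D 6, E 0.
C and A advance.
Runoff: C is preferred to A by 39 voters; A by 24.
C wins the runoff.

C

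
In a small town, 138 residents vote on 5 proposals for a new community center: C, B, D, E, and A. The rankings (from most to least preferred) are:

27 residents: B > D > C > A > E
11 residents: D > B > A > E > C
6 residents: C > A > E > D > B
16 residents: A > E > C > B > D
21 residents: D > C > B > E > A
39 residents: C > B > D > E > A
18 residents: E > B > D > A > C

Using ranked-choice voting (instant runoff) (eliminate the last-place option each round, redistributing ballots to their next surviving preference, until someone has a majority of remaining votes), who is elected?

Round 1: C 45, B 27, D 32, E 18, A 16. Eliminate A.
Round 2: C 45, B 27, D 32, E 34. Eliminate B.
Round 3: C 45, D 59, E 34. Eliminate E.
Round 4: C 61, D 77. D has a majority.

D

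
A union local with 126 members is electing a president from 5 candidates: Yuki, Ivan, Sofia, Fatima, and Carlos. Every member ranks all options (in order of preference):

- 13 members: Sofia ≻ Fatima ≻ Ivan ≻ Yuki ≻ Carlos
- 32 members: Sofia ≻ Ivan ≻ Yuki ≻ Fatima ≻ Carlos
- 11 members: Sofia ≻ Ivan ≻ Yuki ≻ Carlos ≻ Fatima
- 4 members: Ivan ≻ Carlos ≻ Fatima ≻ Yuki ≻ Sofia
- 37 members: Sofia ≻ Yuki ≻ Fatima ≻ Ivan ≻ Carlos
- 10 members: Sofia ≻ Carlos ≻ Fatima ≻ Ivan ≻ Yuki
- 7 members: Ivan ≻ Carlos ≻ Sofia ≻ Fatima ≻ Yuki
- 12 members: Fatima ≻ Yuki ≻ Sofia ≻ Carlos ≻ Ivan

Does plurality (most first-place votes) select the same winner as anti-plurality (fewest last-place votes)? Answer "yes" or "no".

Plurality — first-place votes: Yuki 0, Ivan 11, Sofia 103, Fatima 12, Carlos 0. Winner: Sofia.
Anti-plurality — last-place votes: Yuki 17, Ivan 12, Sofia 4, Fatima 11, Carlos 82. Winner: Sofia.
The two methods agree.

yes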